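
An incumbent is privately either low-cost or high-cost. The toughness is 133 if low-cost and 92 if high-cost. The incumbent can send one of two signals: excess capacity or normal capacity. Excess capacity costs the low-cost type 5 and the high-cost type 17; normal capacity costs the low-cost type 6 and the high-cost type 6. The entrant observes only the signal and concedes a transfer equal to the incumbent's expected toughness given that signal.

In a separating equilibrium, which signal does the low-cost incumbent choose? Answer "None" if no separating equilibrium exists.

Try low-cost → excess capacity, high-cost → normal capacity:
  Under separation the entrant infers type exactly: excess capacity → low-cost (pays 133), normal capacity → high-cost (pays 92).
  Low-cost: excess capacity gives 133 − 5 = 128; normal capacity gives 92 − 6 = 86. No deviation. ✓
  High-cost: normal capacity gives 92 − 6 = 86; excess capacity gives 133 − 17 = 116. Would deviate. ✗
Try low-cost → normal capacity, high-cost → excess capacity:
  Under separation the entrant infers type exactly: normal capacity → low-cost (pays 133), excess capacity → high-cost (pays 92).
  Low-cost: normal capacity gives 133 − 6 = 127; excess capacity gives 92 − 5 = 87. No deviation. ✓
  High-cost: excess capacity gives 92 − 17 = 75; normal capacity gives 133 − 6 = 127. Would deviate. ✗
Neither assignment is incentive-compatible.

None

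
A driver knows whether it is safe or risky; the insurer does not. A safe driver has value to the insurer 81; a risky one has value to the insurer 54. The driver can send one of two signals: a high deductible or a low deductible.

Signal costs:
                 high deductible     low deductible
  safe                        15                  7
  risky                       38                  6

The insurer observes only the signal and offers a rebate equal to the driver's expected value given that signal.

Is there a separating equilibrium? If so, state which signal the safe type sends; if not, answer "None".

high deductible

Try safe → high deductible, risky → low deductible:
  If types separate, high deductible earns payment 81 and low deductible earns 54.
  Safe: high deductible gives 81 − 15 = 66; low deductible gives 54 − 7 = 47. No deviation. ✓
  Risky: low deductible gives 54 − 6 = 48; high deductible gives 81 − 38 = 43. No deviation. ✓
Both hold — the safe type sends high deductible.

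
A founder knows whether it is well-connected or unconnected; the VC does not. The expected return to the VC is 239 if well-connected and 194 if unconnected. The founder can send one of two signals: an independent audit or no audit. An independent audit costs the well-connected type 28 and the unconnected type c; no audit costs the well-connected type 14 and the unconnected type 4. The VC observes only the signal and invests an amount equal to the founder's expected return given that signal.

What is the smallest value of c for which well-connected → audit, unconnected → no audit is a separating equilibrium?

49

Under separation: audit → well-connected (pays 239); no audit → unconnected (pays 194).
Well-connected: 239 − 28 = 211 ≥ 194 − 14 = 180. Holds regardless of c. ✓
Unconnected: 194 − 4 ≥ 239 − c, so c ≥ 239 − 190 = 49.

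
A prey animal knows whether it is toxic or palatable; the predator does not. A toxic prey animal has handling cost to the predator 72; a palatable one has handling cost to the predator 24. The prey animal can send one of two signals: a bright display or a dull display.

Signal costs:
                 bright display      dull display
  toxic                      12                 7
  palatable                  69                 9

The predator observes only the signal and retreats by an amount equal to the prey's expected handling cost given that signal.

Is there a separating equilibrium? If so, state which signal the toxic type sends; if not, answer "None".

bright display

Try toxic → bright display, palatable → dull display:
  Under separation the predator infers type exactly: bright display → toxic (pays 72), dull display → palatable (pays 24).
  Toxic: bright display gives 72 − 12 = 60; dull display gives 24 − 7 = 17. No deviation. ✓
  Palatable: dull display gives 24 − 9 = 15; bright display gives 72 − 69 = 3. No deviation. ✓
Both hold — the toxic type sends bright display.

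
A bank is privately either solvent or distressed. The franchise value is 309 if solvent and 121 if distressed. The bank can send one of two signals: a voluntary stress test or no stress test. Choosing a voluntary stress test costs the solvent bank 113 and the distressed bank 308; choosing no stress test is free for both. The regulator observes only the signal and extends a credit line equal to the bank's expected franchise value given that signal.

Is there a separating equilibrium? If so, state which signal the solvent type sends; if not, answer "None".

stress test

Try solvent → stress test, distressed → no stress test:
  If types separate, stress test earns payment 309 and no stress test earns 121.
  Solvent: stress test gives 309 − 113 = 196; no stress test gives 121 − 0 = 121. No deviation. ✓
  Distressed: no stress test gives 121 − 0 = 121; stress test gives 309 − 308 = 1. No deviation. ✓
Both hold — the solvent type sends stress test.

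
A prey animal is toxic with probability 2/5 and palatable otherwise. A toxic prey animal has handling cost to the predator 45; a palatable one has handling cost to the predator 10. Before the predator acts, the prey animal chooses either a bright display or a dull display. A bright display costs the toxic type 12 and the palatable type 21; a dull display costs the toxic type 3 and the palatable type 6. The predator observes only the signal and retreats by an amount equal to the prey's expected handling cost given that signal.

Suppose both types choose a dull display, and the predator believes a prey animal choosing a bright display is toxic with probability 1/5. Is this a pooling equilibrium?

At the pooled signal (dull display) the predator holds the prior 2/5 and pays 2/5·45 + 3/5·10 = 24. Off-path (bright display) belief 1/5 gives 1/5·45 + 4/5·10 = 17.
Toxic: dull display gives 24 − 3 = 21; bright display gives 17 − 12 = 5. Stays. ✓
Palatable: dull display gives 24 − 6 = 18; bright display gives 17 − 21 = -4. Stays. ✓

Yes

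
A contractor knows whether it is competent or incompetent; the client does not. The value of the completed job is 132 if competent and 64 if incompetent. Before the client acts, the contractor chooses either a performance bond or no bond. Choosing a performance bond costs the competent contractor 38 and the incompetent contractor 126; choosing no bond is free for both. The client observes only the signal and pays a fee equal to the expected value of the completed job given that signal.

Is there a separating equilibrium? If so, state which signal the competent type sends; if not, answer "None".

bond

Try competent → bond, incompetent → no bond:
  If types separate, bond earns payment 132 and no bond earns 64.
  Competent: bond gives 132 − 38 = 94; no bond gives 64 − 0 = 64. No deviation. ✓
  Incompetent: no bond gives 64 − 0 = 64; bond gives 132 − 126 = 6. No deviation. ✓
Both hold — the competent type sends bond.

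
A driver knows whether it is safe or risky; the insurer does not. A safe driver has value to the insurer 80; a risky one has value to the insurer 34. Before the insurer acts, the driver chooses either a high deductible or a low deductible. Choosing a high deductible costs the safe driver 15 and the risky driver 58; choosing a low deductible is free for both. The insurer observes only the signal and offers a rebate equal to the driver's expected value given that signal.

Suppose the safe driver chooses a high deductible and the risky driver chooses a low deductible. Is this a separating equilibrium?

If types separate, high deductible earns payment 80 and low deductible earns 34.
Safe: high deductible gives 80 − 15 = 65; low deductible gives 34 − 0 = 34. No deviation. ✓
Risky: low deductible gives 34 − 0 = 34; high deductible gives 80 − 58 = 22. No deviation. ✓
Both incentive constraints hold.

Yes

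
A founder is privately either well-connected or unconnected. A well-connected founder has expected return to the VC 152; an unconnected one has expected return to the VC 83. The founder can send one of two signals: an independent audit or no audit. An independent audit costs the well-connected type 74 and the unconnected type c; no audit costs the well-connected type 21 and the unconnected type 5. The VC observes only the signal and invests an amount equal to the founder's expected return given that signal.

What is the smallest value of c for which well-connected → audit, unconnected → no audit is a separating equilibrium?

Under separation: audit → well-connected (pays 152); no audit → unconnected (pays 83).
Well-connected: 152 − 74 = 78 ≥ 83 − 21 = 62. Holds regardless of c. ✓
Unconnected: 83 − 5 ≥ 152 − c, so c ≥ 152 − 78 = 74.

74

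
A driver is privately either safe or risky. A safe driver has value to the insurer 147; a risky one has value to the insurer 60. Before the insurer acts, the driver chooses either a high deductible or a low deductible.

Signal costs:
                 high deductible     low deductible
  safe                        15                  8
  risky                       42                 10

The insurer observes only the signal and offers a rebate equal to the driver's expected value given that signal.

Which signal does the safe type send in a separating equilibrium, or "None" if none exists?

Try safe → high deductible, risky → low deductible:
  If types separate, high deductible earns payment 147 and low deductible earns 60.
  Safe: high deductible gives 147 − 15 = 132; low deductible gives 60 − 8 = 52. No deviation. ✓
  Risky: low deductible gives 60 − 10 = 50; high deductible gives 147 − 42 = 105. Would deviate. ✗
Try safe → low deductible, risky → high deductible:
  If types separate, low deductible earns payment 147 and high deductible earns 60.
  Safe: low deductible gives 147 − 8 = 139; high deductible gives 60 − 15 = 45. No deviation. ✓
  Risky: high deductible gives 60 − 42 = 18; low deductible gives 147 − 10 = 137. Would deviate. ✗
Neither assignment is incentive-compatible.

None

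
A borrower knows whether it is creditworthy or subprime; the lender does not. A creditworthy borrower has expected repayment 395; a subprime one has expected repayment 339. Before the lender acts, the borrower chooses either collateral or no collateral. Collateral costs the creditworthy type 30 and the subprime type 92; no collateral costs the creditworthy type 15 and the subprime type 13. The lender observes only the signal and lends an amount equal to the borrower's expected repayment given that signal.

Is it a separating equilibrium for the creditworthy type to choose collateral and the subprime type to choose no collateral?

Yes

If types separate, collateral earns payment 395 and no collateral earns 339.
Creditworthy: collateral gives 395 − 30 = 365; no collateral gives 339 − 15 = 324. No deviation. ✓
Subprime: no collateral gives 339 − 13 = 326; collateral gives 395 − 92 = 303. No deviation. ✓
Both incentive constraints hold.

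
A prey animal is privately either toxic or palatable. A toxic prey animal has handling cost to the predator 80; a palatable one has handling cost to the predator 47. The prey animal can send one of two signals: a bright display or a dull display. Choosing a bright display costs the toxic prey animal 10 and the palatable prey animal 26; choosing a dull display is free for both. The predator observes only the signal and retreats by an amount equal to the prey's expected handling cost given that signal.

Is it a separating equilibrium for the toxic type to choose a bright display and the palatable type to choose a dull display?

Under separation the predator infers type exactly: bright display → toxic (pays 80), dull display → palatable (pays 47).
Toxic: bright display gives 80 − 10 = 70; dull display gives 47 − 0 = 47. No deviation. ✓
Palatable: dull display gives 47 − 0 = 47; bright display gives 80 − 26 = 54. Would deviate. ✗

No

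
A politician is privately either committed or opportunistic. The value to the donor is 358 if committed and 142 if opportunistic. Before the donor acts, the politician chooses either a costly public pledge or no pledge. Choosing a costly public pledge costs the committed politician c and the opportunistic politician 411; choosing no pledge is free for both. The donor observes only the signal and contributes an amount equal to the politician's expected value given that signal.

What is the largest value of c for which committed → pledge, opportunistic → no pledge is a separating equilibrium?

216

Under separation: pledge → committed (pays 358); no pledge → opportunistic (pays 142).
Opportunistic: 142 − 0 = 142 ≥ 358 − 411 = -53. Holds regardless of c. ✓
Committed: 358 − c ≥ 142 − 0, so c ≤ 358 − 142 = 216.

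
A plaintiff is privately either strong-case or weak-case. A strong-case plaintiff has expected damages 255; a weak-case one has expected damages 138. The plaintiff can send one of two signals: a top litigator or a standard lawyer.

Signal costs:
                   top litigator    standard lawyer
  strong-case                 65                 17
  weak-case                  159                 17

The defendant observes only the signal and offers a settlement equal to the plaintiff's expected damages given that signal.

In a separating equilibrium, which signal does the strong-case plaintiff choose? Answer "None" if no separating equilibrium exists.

Try strong-case → top litigator, weak-case → standard lawyer:
  Under separation the defendant infers type exactly: top litigator → strong-case (pays 255), standard lawyer → weak-case (pays 138).
  Strong-case: top litigator gives 255 − 65 = 190; standard lawyer gives 138 − 17 = 121. No deviation. ✓
  Weak-case: standard lawyer gives 138 − 17 = 121; top litigator gives 255 − 159 = 96. No deviation. ✓
Both hold — the strong-case type sends top litigator.

top litigator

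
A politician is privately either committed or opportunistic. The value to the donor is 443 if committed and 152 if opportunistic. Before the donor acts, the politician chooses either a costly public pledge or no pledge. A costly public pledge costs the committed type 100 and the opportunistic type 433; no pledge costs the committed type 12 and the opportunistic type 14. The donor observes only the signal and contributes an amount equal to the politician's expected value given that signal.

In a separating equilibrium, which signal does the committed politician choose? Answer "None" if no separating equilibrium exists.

Try committed → pledge, opportunistic → no pledge:
  If types separate, pledge earns payment 443 and no pledge earns 152.
  Committed: pledge gives 443 − 100 = 343; no pledge gives 152 − 12 = 140. No deviation. ✓
  Opportunistic: no pledge gives 152 − 14 = 138; pledge gives 443 − 433 = 10. No deviation. ✓
Both hold — the committed type sends pledge.

pledge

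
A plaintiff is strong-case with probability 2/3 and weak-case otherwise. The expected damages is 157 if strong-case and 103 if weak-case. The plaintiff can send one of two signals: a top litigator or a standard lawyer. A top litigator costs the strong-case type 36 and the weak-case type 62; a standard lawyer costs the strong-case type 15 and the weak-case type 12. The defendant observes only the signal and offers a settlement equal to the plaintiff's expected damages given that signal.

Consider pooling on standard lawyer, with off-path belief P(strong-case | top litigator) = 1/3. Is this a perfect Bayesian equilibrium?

Yes

On the equilibrium path (standard lawyer) the defendant holds the prior 2/3 and pays 2/3·157 + 1/3·103 = 139. Off-path (top litigator) belief 1/3 gives 1/3·157 + 2/3·103 = 121.
Strong-case: standard lawyer gives 139 − 15 = 124; top litigator gives 121 − 36 = 85. Stays. ✓
Weak-case: standard lawyer gives 139 − 12 = 127; top litigator gives 121 − 62 = 59. Stays. ✓
Beliefs are Bayes-consistent on-path and both types best-respond.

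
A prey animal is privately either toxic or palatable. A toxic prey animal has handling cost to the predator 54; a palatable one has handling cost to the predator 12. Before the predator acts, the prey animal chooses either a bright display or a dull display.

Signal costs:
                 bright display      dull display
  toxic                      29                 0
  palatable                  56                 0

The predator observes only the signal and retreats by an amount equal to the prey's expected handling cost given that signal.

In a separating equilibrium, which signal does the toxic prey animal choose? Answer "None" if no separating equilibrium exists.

bright display

Try toxic → bright display, palatable → dull display:
  If types separate, bright display earns payment 54 and dull display earns 12.
  Toxic: bright display gives 54 − 29 = 25; dull display gives 12 − 0 = 12. No deviation. ✓
  Palatable: dull display gives 12 − 0 = 12; bright display gives 54 − 56 = -2. No deviation. ✓
Both hold — the toxic type sends bright display.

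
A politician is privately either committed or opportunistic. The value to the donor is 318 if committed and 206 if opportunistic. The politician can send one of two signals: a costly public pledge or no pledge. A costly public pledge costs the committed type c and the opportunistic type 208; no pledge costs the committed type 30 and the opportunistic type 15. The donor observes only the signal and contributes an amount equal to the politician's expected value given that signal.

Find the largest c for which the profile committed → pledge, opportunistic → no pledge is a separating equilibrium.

Under separation: pledge → committed (pays 318); no pledge → opportunistic (pays 206).
Opportunistic: 206 − 15 = 191 ≥ 318 − 208 = 110. Holds regardless of c. ✓
Committed: 318 − c ≥ 206 − 30, so c ≤ 318 − 176 = 142.

142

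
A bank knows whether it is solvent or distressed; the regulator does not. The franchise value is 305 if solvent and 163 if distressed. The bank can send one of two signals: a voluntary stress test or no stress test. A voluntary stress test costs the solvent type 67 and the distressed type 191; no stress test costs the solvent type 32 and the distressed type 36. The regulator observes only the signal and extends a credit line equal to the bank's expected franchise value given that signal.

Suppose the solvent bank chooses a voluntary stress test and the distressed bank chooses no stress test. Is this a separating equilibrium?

If types separate, stress test earns payment 305 and no stress test earns 163.
Solvent: stress test gives 305 − 67 = 238; no stress test gives 163 − 32 = 131. No deviation. ✓
Distressed: no stress test gives 163 − 36 = 127; stress test gives 305 − 191 = 114. No deviation. ✓
Both incentive constraints hold.

Yes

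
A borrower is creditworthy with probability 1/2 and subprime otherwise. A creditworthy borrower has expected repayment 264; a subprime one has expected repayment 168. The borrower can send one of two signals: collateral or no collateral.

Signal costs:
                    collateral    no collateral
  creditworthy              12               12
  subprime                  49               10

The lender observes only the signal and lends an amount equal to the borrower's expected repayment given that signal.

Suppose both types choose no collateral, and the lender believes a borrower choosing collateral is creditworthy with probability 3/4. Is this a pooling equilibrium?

No

At the pooled signal (no collateral) the lender holds the prior 1/2 and pays 1/2·264 + 1/2·168 = 216. Off-path (collateral) belief 3/4 gives 3/4·264 + 1/4·168 = 240.
Creditworthy: no collateral gives 216 − 12 = 204; collateral gives 240 − 12 = 228. Deviates. ✗
Subprime: no collateral gives 216 − 10 = 206; collateral gives 240 − 49 = 191. Stays. ✓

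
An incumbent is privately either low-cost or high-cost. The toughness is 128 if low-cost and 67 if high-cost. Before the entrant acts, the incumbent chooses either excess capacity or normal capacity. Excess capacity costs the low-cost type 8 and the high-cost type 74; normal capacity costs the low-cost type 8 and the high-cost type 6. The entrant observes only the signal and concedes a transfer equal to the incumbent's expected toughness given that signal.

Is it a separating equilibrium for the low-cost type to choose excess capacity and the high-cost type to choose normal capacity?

Yes

If types separate, excess capacity earns payment 128 and normal capacity earns 67.
Low-cost: excess capacity gives 128 − 8 = 120; normal capacity gives 67 − 8 = 59. No deviation. ✓
High-cost: normal capacity gives 67 − 6 = 61; excess capacity gives 128 − 74 = 54. No deviation. ✓
Neither type gains from mimicking the other.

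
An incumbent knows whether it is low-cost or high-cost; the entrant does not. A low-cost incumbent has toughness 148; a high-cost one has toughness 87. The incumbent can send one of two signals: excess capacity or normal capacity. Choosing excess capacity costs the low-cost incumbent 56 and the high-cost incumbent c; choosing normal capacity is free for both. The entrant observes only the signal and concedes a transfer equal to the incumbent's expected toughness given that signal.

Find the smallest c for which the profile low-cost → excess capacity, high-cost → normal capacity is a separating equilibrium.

61

Under separation: excess capacity → low-cost (pays 148); normal capacity → high-cost (pays 87).
Low-cost: 148 − 56 = 92 ≥ 87 − 0 = 87. Holds regardless of c. ✓
High-cost: 87 − 0 ≥ 148 − c, so c ≥ 148 − 87 = 61.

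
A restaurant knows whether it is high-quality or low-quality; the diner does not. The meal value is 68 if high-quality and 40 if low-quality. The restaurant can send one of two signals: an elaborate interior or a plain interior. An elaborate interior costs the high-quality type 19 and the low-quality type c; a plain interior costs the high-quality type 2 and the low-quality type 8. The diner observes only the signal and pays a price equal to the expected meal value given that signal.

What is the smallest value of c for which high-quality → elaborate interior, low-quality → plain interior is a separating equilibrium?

36

Under separation: elaborate interior → high-quality (pays 68); plain interior → low-quality (pays 40).
High-quality: 68 − 19 = 49 ≥ 40 − 2 = 38. Holds regardless of c. ✓
Low-quality: 40 − 8 ≥ 68 − c, so c ≥ 68 − 32 = 36.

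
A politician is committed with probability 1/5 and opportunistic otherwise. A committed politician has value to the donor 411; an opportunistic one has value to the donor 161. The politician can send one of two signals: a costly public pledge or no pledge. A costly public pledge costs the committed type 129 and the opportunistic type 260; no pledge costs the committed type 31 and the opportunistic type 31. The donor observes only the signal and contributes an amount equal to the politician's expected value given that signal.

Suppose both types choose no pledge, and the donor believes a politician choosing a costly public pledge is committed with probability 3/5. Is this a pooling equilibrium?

No

At the pooled signal (no pledge) the donor holds the prior 1/5 and pays 1/5·411 + 4/5·161 = 211. Off-path (pledge) belief 3/5 gives 3/5·411 + 2/5·161 = 311.
Committed: no pledge gives 211 − 31 = 180; pledge gives 311 − 129 = 182. Deviates. ✗
Opportunistic: no pledge gives 211 − 31 = 180; pledge gives 311 − 260 = 51. Stays. ✓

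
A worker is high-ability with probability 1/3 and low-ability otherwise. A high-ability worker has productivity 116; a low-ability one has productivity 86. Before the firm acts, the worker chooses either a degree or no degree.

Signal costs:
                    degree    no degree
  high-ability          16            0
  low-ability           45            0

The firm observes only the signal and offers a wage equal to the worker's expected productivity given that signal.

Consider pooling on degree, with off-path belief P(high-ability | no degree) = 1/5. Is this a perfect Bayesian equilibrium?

At the pooled signal (degree) the firm holds the prior 1/3 and pays 1/3·116 + 2/3·86 = 96. Off-path (no degree) belief 1/5 gives 1/5·116 + 4/5·86 = 92.
High-ability: degree gives 96 − 16 = 80; no degree gives 92 − 0 = 92. Deviates. ✗
Low-ability: degree gives 96 − 45 = 51; no degree gives 92 − 0 = 92. Deviates. ✗

No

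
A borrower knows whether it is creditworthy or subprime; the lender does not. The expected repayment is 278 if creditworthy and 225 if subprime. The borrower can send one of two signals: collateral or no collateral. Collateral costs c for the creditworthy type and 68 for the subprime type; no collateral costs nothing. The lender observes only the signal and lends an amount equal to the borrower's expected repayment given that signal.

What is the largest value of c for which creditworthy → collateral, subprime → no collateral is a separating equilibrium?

53

Under separation: collateral → creditworthy (pays 278); no collateral → subprime (pays 225).
Subprime: 225 − 0 = 225 ≥ 278 − 68 = 210. Holds regardless of c. ✓
Creditworthy: 278 − c ≥ 225 − 0, so c ≤ 278 − 225 = 53.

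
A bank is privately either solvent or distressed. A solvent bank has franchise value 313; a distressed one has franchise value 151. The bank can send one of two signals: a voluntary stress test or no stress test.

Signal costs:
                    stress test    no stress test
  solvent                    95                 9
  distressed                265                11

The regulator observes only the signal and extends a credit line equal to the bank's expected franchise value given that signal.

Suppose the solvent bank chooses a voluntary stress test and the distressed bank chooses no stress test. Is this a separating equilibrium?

Yes

If types separate, stress test earns payment 313 and no stress test earns 151.
Solvent: stress test gives 313 − 95 = 218; no stress test gives 151 − 9 = 142. No deviation. ✓
Distressed: no stress test gives 151 − 11 = 140; stress test gives 313 − 265 = 48. No deviation. ✓
Both incentive constraints hold.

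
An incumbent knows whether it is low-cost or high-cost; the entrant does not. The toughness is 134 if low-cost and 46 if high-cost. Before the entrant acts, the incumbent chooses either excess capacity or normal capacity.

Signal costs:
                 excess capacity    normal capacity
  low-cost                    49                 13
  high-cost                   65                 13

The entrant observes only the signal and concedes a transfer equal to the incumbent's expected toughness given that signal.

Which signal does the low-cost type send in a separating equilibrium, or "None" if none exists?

None

Try low-cost → excess capacity, high-cost → normal capacity:
  Under separation the entrant infers type exactly: excess capacity → low-cost (pays 134), normal capacity → high-cost (pays 46).
  Low-cost: excess capacity gives 134 − 49 = 85; normal capacity gives 46 − 13 = 33. No deviation. ✓
  High-cost: normal capacity gives 46 − 13 = 33; excess capacity gives 134 − 65 = 69. Would deviate. ✗
Try low-cost → normal capacity, high-cost → excess capacity:
  Under separation the entrant infers type exactly: normal capacity → low-cost (pays 134), excess capacity → high-cost (pays 46).
  Low-cost: normal capacity gives 134 − 13 = 121; excess capacity gives 46 − 49 = -3. No deviation. ✓
  High-cost: excess capacity gives 46 − 65 = -19; normal capacity gives 134 − 13 = 121. Would deviate. ✗
Neither assignment is incentive-compatible.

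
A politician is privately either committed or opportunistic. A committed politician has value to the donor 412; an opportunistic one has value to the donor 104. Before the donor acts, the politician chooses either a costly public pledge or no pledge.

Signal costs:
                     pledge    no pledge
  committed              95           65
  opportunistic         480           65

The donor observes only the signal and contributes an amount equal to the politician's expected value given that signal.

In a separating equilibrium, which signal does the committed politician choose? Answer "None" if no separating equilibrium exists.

pledge

Try committed → pledge, opportunistic → no pledge:
  Under separation the donor infers type exactly: pledge → committed (pays 412), no pledge → opportunistic (pays 104).
  Committed: pledge gives 412 − 95 = 317; no pledge gives 104 − 65 = 39. No deviation. ✓
  Opportunistic: no pledge gives 104 − 65 = 39; pledge gives 412 − 480 = -68. No deviation. ✓
Both hold — the committed type sends pledge.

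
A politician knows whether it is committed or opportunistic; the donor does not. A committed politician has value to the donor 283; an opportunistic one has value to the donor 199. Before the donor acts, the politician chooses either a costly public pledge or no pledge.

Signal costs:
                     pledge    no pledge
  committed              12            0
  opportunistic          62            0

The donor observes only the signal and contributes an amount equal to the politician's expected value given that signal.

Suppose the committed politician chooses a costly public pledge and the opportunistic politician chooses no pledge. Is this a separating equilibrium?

If types separate, pledge earns payment 283 and no pledge earns 199.
Committed: pledge gives 283 − 12 = 271; no pledge gives 199 − 0 = 199. No deviation. ✓
Opportunistic: no pledge gives 199 − 0 = 199; pledge gives 283 − 62 = 221. Would deviate. ✗

No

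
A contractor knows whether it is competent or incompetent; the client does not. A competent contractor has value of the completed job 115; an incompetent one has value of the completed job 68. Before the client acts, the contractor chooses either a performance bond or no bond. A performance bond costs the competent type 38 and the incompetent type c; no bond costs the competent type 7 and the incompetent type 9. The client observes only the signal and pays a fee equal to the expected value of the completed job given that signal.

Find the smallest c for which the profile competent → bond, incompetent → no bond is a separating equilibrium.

Under separation: bond → competent (pays 115); no bond → incompetent (pays 68).
Competent: 115 − 38 = 77 ≥ 68 − 7 = 61. Holds regardless of c. ✓
Incompetent: 68 − 9 ≥ 115 − c, so c ≥ 115 − 59 = 56.

56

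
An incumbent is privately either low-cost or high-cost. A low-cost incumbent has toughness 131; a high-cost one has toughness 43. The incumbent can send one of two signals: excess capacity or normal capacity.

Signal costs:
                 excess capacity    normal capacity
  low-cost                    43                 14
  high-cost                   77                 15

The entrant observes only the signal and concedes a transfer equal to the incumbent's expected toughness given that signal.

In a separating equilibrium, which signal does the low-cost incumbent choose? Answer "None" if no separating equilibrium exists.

None

Try low-cost → excess capacity, high-cost → normal capacity:
  Under separation the entrant infers type exactly: excess capacity → low-cost (pays 131), normal capacity → high-cost (pays 43).
  Low-cost: excess capacity gives 131 − 43 = 88; normal capacity gives 43 − 14 = 29. No deviation. ✓
  High-cost: normal capacity gives 43 − 15 = 28; excess capacity gives 131 − 77 = 54. Would deviate. ✗
Try low-cost → normal capacity, high-cost → excess capacity:
  Under separation the entrant infers type exactly: normal capacity → low-cost (pays 131), excess capacity → high-cost (pays 43).
  Low-cost: normal capacity gives 131 − 14 = 117; excess capacity gives 43 − 43 = 0. No deviation. ✓
  High-cost: excess capacity gives 43 − 77 = -34; normal capacity gives 131 − 15 = 116. Would deviate. ✗
Neither assignment is incentive-compatible.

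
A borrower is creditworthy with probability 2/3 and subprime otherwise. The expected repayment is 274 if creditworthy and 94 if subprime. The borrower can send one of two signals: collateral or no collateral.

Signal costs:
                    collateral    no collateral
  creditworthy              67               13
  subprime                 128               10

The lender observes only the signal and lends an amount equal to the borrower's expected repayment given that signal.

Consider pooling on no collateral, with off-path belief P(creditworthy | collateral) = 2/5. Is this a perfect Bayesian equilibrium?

At the pooled signal (no collateral) the lender holds the prior 2/3 and pays 2/3·274 + 1/3·94 = 214. Off-path (collateral) belief 2/5 gives 2/5·274 + 3/5·94 = 166.
Creditworthy: no collateral gives 214 − 13 = 201; collateral gives 166 − 67 = 99. Stays. ✓
Subprime: no collateral gives 214 − 10 = 204; collateral gives 166 − 128 = 38. Stays. ✓

Yes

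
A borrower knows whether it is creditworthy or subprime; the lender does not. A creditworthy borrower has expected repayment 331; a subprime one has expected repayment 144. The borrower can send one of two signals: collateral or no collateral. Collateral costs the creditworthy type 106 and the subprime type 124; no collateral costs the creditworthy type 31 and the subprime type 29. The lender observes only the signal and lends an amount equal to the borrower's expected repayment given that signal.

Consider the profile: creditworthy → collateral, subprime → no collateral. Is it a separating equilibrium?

No

Under separation the lender infers type exactly: collateral → creditworthy (pays 331), no collateral → subprime (pays 144).
Creditworthy: collateral gives 331 − 106 = 225; no collateral gives 144 − 31 = 113. No deviation. ✓
Subprime: no collateral gives 144 − 29 = 115; collateral gives 331 − 124 = 207. Would deviate. ✗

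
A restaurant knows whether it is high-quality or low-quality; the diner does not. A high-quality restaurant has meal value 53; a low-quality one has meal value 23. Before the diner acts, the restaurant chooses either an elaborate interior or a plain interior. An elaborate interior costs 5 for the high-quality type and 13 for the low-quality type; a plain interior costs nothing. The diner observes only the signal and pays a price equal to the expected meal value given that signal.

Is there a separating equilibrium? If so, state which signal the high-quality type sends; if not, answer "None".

None

Try high-quality → elaborate interior, low-quality → plain interior:
  If types separate, elaborate interior earns payment 53 and plain interior earns 23.
  High-quality: elaborate interior gives 53 − 5 = 48; plain interior gives 23 − 0 = 23. No deviation. ✓
  Low-quality: plain interior gives 23 − 0 = 23; elaborate interior gives 53 − 13 = 40. Would deviate. ✗
Try high-quality → plain interior, low-quality → elaborate interior:
  If types separate, plain interior earns payment 53 and elaborate interior earns 23.
  High-quality: plain interior gives 53 − 0 = 53; elaborate interior gives 23 − 5 = 18. No deviation. ✓
  Low-quality: elaborate interior gives 23 − 13 = 10; plain interior gives 53 − 0 = 53. Would deviate. ✗
Neither assignment is incentive-compatible.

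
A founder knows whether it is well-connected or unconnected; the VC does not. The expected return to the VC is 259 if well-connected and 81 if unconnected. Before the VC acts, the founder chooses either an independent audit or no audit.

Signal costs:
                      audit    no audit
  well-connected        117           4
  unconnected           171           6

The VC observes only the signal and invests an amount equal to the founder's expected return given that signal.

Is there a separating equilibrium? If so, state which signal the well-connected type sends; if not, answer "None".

Try well-connected → audit, unconnected → no audit:
  Under separation the VC infers type exactly: audit → well-connected (pays 259), no audit → unconnected (pays 81).
  Well-connected: audit gives 259 − 117 = 142; no audit gives 81 − 4 = 77. No deviation. ✓
  Unconnected: no audit gives 81 − 6 = 75; audit gives 259 − 171 = 88. Would deviate. ✗
Try well-connected → no audit, unconnected → audit:
  Under separation the VC infers type exactly: no audit → well-connected (pays 259), audit → unconnected (pays 81).
  Well-connected: no audit gives 259 − 4 = 255; audit gives 81 − 117 = -36. No deviation. ✓
  Unconnected: audit gives 81 − 171 = -90; no audit gives 259 − 6 = 253. Would deviate. ✗
Neither assignment is incentive-compatible.

None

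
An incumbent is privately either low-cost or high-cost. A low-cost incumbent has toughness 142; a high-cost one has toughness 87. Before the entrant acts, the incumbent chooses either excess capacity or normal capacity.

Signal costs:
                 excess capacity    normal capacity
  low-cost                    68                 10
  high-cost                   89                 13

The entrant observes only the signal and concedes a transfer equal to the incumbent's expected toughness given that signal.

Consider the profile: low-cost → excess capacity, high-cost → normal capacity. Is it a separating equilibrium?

No

If types separate, excess capacity earns payment 142 and normal capacity earns 87.
Low-cost: excess capacity gives 142 − 68 = 74; normal capacity gives 87 − 10 = 77. Would deviate. ✗
High-cost: normal capacity gives 87 − 13 = 74; excess capacity gives 142 − 89 = 53. No deviation. ✓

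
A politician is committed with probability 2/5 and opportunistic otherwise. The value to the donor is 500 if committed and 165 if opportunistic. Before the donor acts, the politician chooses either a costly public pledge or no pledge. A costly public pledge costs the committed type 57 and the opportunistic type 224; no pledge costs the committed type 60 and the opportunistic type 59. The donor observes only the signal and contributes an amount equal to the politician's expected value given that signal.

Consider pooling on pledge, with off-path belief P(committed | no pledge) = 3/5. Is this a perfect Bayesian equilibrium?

No

At the pooled signal (pledge) the donor holds the prior 2/5 and pays 2/5·500 + 3/5·165 = 299. Off-path (no pledge) belief 3/5 gives 3/5·500 + 2/5·165 = 366.
Committed: pledge gives 299 − 57 = 242; no pledge gives 366 − 60 = 306. Deviates. ✗
Opportunistic: pledge gives 299 − 224 = 75; no pledge gives 366 − 59 = 307. Deviates. ✗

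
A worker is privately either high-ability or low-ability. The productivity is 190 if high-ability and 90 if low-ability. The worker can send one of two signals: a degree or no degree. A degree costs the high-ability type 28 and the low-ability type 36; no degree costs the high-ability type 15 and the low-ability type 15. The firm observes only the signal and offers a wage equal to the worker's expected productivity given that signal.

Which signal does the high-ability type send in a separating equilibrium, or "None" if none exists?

Try high-ability → degree, low-ability → no degree:
  If types separate, degree earns payment 190 and no degree earns 90.
  High-ability: degree gives 190 − 28 = 162; no degree gives 90 − 15 = 75. No deviation. ✓
  Low-ability: no degree gives 90 − 15 = 75; degree gives 190 − 36 = 154. Would deviate. ✗
Try high-ability → no degree, low-ability → degree:
  If types separate, no degree earns payment 190 and degree earns 90.
  High-ability: no degree gives 190 − 15 = 175; degree gives 90 − 28 = 62. No deviation. ✓
  Low-ability: degree gives 90 − 36 = 54; no degree gives 190 − 15 = 175. Would deviate. ✗
Neither assignment is incentive-compatible.

None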